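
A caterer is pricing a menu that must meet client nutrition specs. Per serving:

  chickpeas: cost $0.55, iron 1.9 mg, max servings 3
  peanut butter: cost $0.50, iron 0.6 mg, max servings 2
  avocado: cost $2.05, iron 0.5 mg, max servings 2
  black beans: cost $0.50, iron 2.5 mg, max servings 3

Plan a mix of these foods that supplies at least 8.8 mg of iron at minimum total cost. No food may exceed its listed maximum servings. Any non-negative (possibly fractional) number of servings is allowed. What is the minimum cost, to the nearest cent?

$1.88

Cost per mg of iron: black beans $0.2000, chickpeas $0.2895, peanut butter $0.8333, avocado $4.1000.
Take 3 servings of black beans: +7.5 mg iron for $1.50 (total $1.50, still need 1.3 mg).
Take 0.6842 servings of chickpeas: +1.3 mg iron for $0.38 (total $1.88, still need 0.0 mg).
Greedy by cheapest-per-mg is optimal for a single linear constraint, so the minimum cost is $1.88.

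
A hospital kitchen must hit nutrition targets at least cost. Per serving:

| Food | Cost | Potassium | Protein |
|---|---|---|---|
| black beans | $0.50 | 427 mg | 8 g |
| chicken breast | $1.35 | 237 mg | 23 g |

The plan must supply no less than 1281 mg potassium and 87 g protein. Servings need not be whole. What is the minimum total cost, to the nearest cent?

At the optimum either one food covers both requirements or two foods hit both targets exactly; no other combination can be cheaper.
black beans only: max(1281/427, 87/8) = 10.88 servings → $5.44.
chicken breast only: max(1281/237, 87/23) = 5.405 servings → $7.30.
black beans + chicken breast with both tight: 1.116 servings and 3.394 servings → $5.14.
Cheapest feasible corner: $5.14.

$5.14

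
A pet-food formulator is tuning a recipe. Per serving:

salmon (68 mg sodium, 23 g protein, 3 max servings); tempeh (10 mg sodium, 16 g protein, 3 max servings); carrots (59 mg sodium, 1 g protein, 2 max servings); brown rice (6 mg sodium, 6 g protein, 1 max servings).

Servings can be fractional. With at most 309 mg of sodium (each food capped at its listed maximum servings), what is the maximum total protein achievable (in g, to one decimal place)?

124.2 g

Protein per mg sodium: tempeh 1.6, brown rice 1, salmon 0.3382, carrots 0.01695.
Take 3 servings of tempeh: uses 30 mg sodium, +48.0 g protein (running total 48.0 g).
Take 1 serving of brown rice: uses 6 mg sodium, +6.0 g protein (running total 54.0 g).
Take 3 servings of salmon: uses 204 mg sodium, +69.0 g protein (running total 123.0 g).
Take 1.169 servings of carrots: uses 69 mg sodium, +1.2 g protein (running total 124.2 g).
Greedy by best ratio exhausts the sodium allowance optimally: 124.2 g.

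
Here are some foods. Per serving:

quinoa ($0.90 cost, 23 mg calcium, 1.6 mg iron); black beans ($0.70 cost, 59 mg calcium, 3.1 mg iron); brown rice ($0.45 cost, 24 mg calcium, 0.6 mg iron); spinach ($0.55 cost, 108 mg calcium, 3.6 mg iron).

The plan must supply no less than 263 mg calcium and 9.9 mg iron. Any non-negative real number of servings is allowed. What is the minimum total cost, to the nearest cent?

$1.51

The cheapest plan sits at a corner of the feasible region — with two constraints it uses at most two foods.
quinoa only: max(263/23, 9.9/1.6) = 11.43 servings → $10.29.
black beans only: max(263/59, 9.9/3.1) = 4.458 servings → $3.12.
brown rice only: max(263/24, 9.9/0.6) = 16.5 servings → $7.42.
spinach only: max(263/108, 9.9/3.6) = 2.75 servings → $1.51.
quinoa + black beans: intersection lies outside the first quadrant.
quinoa + brown rice with both tight: 3.244 servings and 7.85 servings → $6.45.
quinoa + spinach with both tight: 1.36 servings and 2.146 servings → $2.40.
black beans + brown rice with both tight: 2.046 servings and 5.928 servings → $4.10.
black beans + spinach with both tight: 1 serving and 1.889 servings → $1.74.
brown rice + spinach: the both-tight solution has a negative serving — not a feasible corner.
The minimum over all feasible corners is $1.51.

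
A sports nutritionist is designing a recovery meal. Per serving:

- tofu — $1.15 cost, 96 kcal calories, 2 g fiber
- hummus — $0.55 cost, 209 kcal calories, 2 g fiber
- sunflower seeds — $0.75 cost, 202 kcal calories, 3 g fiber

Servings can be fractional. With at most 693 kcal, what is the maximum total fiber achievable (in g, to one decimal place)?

14.4 g

Fiber per kcal: tofu 0.02083, sunflower seeds 0.01485, hummus 0.009569.
With no serving limits, spend the whole calories allowance on tofu: 693 kcal / 96 kcal × 2 g = 14.4 g.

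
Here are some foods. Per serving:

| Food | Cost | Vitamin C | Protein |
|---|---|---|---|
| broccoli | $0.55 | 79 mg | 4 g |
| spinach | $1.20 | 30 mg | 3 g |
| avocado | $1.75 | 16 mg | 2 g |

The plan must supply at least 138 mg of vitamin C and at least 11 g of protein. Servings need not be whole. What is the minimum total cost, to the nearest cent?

A basic optimal solution has at most two foods positive. Try each food alone and each pair with both targets met exactly.
broccoli only: max(138/79, 11/4) = 2.75 servings → $1.51.
spinach only: max(138/30, 11/3) = 4.6 servings → $5.52.
avocado only: max(138/16, 11/2) = 8.625 servings → $15.09.
broccoli + spinach with both tight: 0.7179 servings and 2.709 servings → $3.65.
broccoli + avocado with both tight: 1.064 servings and 3.372 servings → $6.49.
spinach + avocado: the both-tight solution has a negative serving — not a feasible corner.
The minimum over all feasible corners is $1.51.

$1.51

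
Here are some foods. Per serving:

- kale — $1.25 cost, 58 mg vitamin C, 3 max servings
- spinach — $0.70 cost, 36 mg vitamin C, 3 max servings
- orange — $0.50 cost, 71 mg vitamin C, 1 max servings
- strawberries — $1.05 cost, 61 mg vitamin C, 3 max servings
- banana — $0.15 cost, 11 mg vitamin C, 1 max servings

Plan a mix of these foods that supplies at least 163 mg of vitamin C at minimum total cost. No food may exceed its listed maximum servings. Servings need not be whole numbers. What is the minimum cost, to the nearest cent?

$2.04

Cost per mg of vitamin C: orange $0.0070, banana $0.0136, strawberries $0.0172, spinach $0.0194, kale $0.0216.
Take 1 serving of orange: +71.0 mg vitamin C for $0.50 (total $0.50, still need 92.0 mg).
Take 1 serving of banana: +11.0 mg vitamin C for $0.15 (total $0.65, still need 81.0 mg).
Take 1.328 servings of strawberries: +81.0 mg vitamin C for $1.39 (total $2.04, still need 0.0 mg).
Greedy by cheapest-per-mg is optimal for a single linear constraint, so the minimum cost is $2.04.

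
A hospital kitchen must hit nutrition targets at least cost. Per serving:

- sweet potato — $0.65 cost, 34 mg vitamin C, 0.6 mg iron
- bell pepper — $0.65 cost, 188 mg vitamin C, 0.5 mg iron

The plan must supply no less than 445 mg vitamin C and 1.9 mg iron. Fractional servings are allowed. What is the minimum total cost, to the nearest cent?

Minimising a linear cost over {vitamin C ≥ 445, iron ≥ 1.9, servings ≥ 0} — the optimum is at a vertex, using one or two foods.
sweet potato only: max(445/34, 1.9/0.6) = 13.09 servings → $8.51.
bell pepper only: max(445/188, 1.9/0.5) = 3.8 servings → $2.47.
sweet potato + bell pepper with both tight: 1.406 servings and 2.113 servings → $2.29.
Cheapest feasible corner: $2.29.

$2.29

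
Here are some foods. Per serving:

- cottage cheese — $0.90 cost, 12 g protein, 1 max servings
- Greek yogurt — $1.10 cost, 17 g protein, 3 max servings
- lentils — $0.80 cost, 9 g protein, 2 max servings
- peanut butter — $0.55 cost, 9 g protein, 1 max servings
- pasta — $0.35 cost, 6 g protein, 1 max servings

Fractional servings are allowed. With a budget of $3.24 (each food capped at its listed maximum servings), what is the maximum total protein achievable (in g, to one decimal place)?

Protein per dollar: pasta 17.14, peanut butter 16.36, Greek yogurt 15.45, cottage cheese 13.33, lentils 11.25.
Take 1 serving of pasta: spends $0.35, +6.0 g protein (running total 6.0 g).
Take 1 serving of peanut butter: spends $0.55, +9.0 g protein (running total 15.0 g).
Take 2.127 servings of Greek yogurt: spends $2.34, +36.2 g protein (running total 51.2 g).
Filling greedily by protein-per-dollar is optimal for one linear limit, giving 51.2 g.

51.2 g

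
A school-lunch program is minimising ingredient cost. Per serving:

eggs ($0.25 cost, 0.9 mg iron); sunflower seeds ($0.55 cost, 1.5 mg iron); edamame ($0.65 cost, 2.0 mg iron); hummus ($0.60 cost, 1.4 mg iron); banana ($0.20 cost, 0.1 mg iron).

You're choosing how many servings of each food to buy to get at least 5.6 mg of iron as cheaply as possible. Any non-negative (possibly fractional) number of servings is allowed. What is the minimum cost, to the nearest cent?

Cost per mg of iron: eggs $0.2778, edamame $0.3250, sunflower seeds $0.3667, hummus $0.4286, banana $2.0000.
With no serving limits, use only eggs: 5.6 mg / 0.9 mg = 6.222 servings × $0.25 = $1.56.

$1.56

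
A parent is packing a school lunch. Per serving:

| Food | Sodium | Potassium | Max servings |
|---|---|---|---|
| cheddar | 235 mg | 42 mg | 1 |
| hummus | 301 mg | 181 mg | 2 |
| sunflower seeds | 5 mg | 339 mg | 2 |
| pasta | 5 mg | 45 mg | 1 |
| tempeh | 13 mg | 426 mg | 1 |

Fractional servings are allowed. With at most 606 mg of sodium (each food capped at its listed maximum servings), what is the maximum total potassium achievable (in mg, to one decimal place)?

Potassium per mg sodium: sunflower seeds 67.8, tempeh 32.77, pasta 9, hummus 0.6013, cheddar 0.1787.
Take 2 servings of sunflower seeds: uses 10 mg sodium, +678.0 mg potassium (running total 678.0 mg).
Take 1 serving of tempeh: uses 13 mg sodium, +426.0 mg potassium (running total 1104.0 mg).
Take 1 serving of pasta: uses 5 mg sodium, +45.0 mg potassium (running total 1149.0 mg).
Take 1.92 servings of hummus: uses 578 mg sodium, +347.6 mg potassium (running total 1496.6 mg).
Greedy by best ratio exhausts the sodium allowance optimally: 1496.6 mg.

1496.6 mg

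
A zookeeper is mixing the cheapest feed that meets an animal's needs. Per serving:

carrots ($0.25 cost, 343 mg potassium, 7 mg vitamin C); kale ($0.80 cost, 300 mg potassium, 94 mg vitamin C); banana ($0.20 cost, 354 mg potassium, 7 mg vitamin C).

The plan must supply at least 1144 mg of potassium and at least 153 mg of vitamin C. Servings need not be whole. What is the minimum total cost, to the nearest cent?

At the optimum either one food covers both requirements or two foods hit both targets exactly; no other combination can be cheaper.
carrots only: max(1144/343, 153/7) = 21.86 servings → $5.46.
kale only: max(1144/300, 153/94) = 3.813 servings → $3.05.
banana only: max(1144/354, 153/7) = 21.86 servings → $4.37.
carrots + kale with both tight: 2.045 servings and 1.475 servings → $1.69.
carrots + banana with both targets exact would need a negative amount; discard.
kale + banana with both tight: 1.48 servings and 1.977 servings → $1.58.
So the least-cost plan costs $1.58.

$1.58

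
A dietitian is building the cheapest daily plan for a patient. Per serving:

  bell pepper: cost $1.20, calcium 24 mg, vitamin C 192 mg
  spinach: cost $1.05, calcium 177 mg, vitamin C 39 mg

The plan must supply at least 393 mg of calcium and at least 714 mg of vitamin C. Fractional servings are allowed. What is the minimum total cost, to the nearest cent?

Minimising a linear cost over {calcium ≥ 393, vitamin C ≥ 714, servings ≥ 0} — the optimum is at a vertex, using one or two foods.
bell pepper only: max(393/24, 714/192) = 16.38 servings → $19.65.
spinach only: max(393/177, 714/39) = 18.31 servings → $19.22.
bell pepper + spinach with both tight: 3.36 servings and 1.765 servings → $5.89.
The minimum over all feasible corners is $5.89.

$5.89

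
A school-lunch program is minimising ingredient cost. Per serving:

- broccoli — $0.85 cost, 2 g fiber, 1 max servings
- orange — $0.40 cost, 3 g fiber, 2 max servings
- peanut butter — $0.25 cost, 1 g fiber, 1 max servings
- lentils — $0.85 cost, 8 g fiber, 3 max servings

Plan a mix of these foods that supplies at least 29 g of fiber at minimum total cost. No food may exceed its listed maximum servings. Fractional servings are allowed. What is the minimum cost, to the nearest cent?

$3.22

Cost per g of fiber: lentils $0.1062, orange $0.1333, peanut butter $0.2500, broccoli $0.4250.
Take 3 servings of lentils: +24.0 g fiber for $2.55 (total $2.55, still need 5.0 g).
Take 1.667 servings of orange: +5.0 g fiber for $0.67 (total $3.22, still need 0.0 g).
Filling from the cheapest source first is optimal under one linear minimum: $3.22.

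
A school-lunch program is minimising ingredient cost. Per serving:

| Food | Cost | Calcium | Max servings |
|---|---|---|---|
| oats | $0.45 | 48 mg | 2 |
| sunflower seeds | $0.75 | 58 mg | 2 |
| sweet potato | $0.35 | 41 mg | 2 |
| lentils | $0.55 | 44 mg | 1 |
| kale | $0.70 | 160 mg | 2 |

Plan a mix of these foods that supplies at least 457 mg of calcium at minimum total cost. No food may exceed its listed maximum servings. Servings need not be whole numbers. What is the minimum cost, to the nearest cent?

Cost per mg of calcium: kale $0.0044, sweet potato $0.0085, oats $0.0094, lentils $0.0125, sunflower seeds $0.0129.
Take 2 servings of kale: +320.0 mg calcium for $1.40 (total $1.40, still need 137.0 mg).
Take 2 servings of sweet potato: +82.0 mg calcium for $0.70 (total $2.10, still need 55.0 mg).
Take 1.146 servings of oats: +55.0 mg calcium for $0.52 (total $2.62, still need 0.0 mg).
Filling from the cheapest source first is optimal under one linear minimum: $2.62.

$2.62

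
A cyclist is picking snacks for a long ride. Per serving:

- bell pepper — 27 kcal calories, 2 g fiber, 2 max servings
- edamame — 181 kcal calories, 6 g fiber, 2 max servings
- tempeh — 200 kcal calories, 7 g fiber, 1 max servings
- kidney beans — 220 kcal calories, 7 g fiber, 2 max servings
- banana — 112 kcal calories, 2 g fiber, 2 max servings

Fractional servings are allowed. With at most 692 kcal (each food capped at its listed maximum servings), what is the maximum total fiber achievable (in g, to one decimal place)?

25.4 g

Fiber per kcal: bell pepper 0.07407, tempeh 0.035, edamame 0.03315, kidney beans 0.03182, banana 0.01786.
Take 2 servings of bell pepper: uses 54 kcal, +4.0 g fiber (running total 4.0 g).
Take 1 serving of tempeh: uses 200 kcal, +7.0 g fiber (running total 11.0 g).
Take 2 servings of edamame: uses 362 kcal, +12.0 g fiber (running total 23.0 g).
Take 0.3455 servings of kidney beans: uses 76 kcal, +2.4 g fiber (running total 25.4 g).
Greedy by best ratio exhausts the calories allowance optimally: 25.4 g.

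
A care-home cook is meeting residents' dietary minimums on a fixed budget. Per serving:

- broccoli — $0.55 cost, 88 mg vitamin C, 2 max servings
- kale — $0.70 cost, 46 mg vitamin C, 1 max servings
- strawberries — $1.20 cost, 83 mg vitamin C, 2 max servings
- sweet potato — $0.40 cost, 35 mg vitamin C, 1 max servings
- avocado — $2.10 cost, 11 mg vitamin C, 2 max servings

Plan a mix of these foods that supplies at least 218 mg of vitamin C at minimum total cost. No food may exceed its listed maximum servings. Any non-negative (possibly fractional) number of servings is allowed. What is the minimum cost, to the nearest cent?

Cost per mg of vitamin C: broccoli $0.0063, sweet potato $0.0114, strawberries $0.0145, kale $0.0152, avocado $0.1909.
Take 2 servings of broccoli: +176.0 mg vitamin C for $1.10 (total $1.10, still need 42.0 mg).
Take 1 serving of sweet potato: +35.0 mg vitamin C for $0.40 (total $1.50, still need 7.0 mg).
Take 0.08434 servings of strawberries: +7.0 mg vitamin C for $0.10 (total $1.60, still need 0.0 mg).
Greedy by cheapest-per-mg is optimal for a single linear constraint, so the minimum cost is $1.60.

$1.60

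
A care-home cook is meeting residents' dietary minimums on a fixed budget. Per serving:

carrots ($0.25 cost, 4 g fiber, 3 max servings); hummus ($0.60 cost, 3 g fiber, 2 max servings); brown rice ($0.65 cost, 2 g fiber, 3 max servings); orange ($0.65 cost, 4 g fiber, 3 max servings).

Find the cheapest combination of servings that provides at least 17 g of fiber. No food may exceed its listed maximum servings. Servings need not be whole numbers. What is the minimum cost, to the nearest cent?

$1.56

Cost per g of fiber: carrots $0.0625, orange $0.1625, hummus $0.2000, brown rice $0.3250.
Take 3 servings of carrots: +12.0 g fiber for $0.75 (total $0.75, still need 5.0 g).
Take 1.25 servings of orange: +5.0 g fiber for $0.81 (total $1.56, still need 0.0 g).
Greedy by cheapest-per-g is optimal for a single linear constraint, so the minimum cost is $1.56.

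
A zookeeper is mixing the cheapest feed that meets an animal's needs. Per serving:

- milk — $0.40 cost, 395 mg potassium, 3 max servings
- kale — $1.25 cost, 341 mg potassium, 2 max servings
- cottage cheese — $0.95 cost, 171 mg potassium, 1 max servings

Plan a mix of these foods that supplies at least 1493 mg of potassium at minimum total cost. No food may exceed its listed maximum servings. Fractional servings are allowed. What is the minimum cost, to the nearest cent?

$2.33

Cost per mg of potassium: milk $0.0010, kale $0.0037, cottage cheese $0.0056.
Take 3 servings of milk: +1185.0 mg potassium for $1.20 (total $1.20, still need 308.0 mg).
Take 0.9032 servings of kale: +308.0 mg potassium for $1.13 (total $2.33, still need 0.0 mg).
Filling from the cheapest source first is optimal under one linear minimum: $2.33.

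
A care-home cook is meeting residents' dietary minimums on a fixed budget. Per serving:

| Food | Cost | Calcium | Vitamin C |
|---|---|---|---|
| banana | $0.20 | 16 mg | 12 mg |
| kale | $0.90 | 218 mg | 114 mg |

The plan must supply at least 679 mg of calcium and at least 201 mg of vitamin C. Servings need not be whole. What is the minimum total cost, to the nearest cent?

$2.80

At the optimum either one food covers both requirements or two foods hit both targets exactly; no other combination can be cheaper.
banana only: max(679/16, 201/12) = 42.44 servings → $8.49.
kale only: max(679/218, 201/114) = 3.115 servings → $2.80.
banana + kale: intersection lies outside the first quadrant.
So the least-cost plan costs $2.80.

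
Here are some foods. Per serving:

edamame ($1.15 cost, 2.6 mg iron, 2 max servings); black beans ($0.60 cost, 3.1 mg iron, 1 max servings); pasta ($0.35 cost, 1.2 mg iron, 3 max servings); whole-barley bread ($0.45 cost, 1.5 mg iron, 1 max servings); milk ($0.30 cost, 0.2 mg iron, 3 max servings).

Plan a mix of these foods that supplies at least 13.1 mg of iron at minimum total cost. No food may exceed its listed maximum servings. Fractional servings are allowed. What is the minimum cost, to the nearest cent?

$4.27

Cost per mg of iron: black beans $0.1935, pasta $0.2917, whole-barley bread $0.3000, edamame $0.4423, milk $1.5000.
Take 1 serving of black beans: +3.1 mg iron for $0.60 (total $0.60, still need 10.0 mg).
Take 3 servings of pasta: +3.6 mg iron for $1.05 (total $1.65, still need 6.4 mg).
Take 1 serving of whole-barley bread: +1.5 mg iron for $0.45 (total $2.10, still need 4.9 mg).
Take 1.885 servings of edamame: +4.9 mg iron for $2.17 (total $4.27, still need 0.0 mg).
Filling from the cheapest source first is optimal under one linear minimum: $4.27.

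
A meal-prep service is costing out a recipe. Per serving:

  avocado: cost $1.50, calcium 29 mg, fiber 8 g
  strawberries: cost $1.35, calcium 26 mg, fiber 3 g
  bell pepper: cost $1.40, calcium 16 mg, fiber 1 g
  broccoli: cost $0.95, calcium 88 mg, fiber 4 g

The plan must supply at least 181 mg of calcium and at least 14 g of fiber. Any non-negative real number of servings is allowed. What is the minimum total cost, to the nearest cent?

avocado only: max(181/29, 14/8) = 6.241 servings → $9.36.
strawberries only: max(181/26, 14/3) = 6.962 servings → $9.40.
bell pepper only: max(181/16, 14/1) = 14 servings → $19.60.
broccoli only: max(181/88, 14/4) = 3.5 servings → $3.33.
avocado + strawberries: the both-tight solution has a negative serving — not a feasible corner.
avocado + bell pepper with both tight: 0.4343 servings and 10.53 servings → $15.39.
avocado + broccoli with both tight: 0.8639 servings and 1.772 servings → $2.98.
strawberries + bell pepper with both tight: 1.955 servings and 8.136 servings → $14.03.
strawberries + broccoli with both tight: 3.175 servings and 1.119 servings → $5.35.
bell pepper + broccoli: intersection lies outside the first quadrant.
The minimum over all feasible corners is $2.98.

$2.98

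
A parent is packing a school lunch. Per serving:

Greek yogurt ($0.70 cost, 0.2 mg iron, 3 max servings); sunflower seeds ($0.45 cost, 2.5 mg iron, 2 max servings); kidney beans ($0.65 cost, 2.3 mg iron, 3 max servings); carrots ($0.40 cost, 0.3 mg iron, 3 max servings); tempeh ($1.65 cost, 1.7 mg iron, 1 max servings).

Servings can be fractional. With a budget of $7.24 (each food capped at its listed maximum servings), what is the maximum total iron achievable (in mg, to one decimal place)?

Iron per dollar: sunflower seeds 5.556, kidney beans 3.538, tempeh 1.03, carrots 0.75, Greek yogurt 0.2857.
Take 2 servings of sunflower seeds: spends $0.90, +5.0 mg iron (running total 5.0 mg).
Take 3 servings of kidney beans: spends $1.95, +6.9 mg iron (running total 11.9 mg).
Take 1 serving of tempeh: spends $1.65, +1.7 mg iron (running total 13.6 mg).
Take 3 servings of carrots: spends $1.20, +0.9 mg iron (running total 14.5 mg).
Take 2.2 servings of Greek yogurt: spends $1.54, +0.4 mg iron (running total 14.9 mg).
Greedy by best ratio exhausts the cost allowance optimally: 14.9 mg.

14.9 mg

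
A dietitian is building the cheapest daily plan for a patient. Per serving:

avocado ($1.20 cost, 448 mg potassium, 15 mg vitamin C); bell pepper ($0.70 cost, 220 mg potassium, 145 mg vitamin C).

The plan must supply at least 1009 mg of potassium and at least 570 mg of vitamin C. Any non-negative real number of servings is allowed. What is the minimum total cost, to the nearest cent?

For a min-cost LP with two ≥-constraints, a basic feasible solution has at most two positive variables.
avocado only: max(1009/448, 570/15) = 38 servings → $45.60.
bell pepper only: max(1009/220, 570/145) = 4.586 servings → $3.21.
avocado + bell pepper with both tight: 0.339 servings and 3.896 servings → $3.13.
Cheapest feasible corner: $3.13.

$3.13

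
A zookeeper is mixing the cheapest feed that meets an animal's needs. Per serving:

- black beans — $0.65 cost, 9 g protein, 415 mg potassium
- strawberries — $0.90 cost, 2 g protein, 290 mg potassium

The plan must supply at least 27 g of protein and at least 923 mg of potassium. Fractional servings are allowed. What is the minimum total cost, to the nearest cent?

For a min-cost LP with two ≥-constraints, a basic feasible solution has at most two positive variables.
black beans only: max(27/9, 923/415) = 3 servings → $1.95.
strawberries only: max(27/2, 923/290) = 13.5 servings → $12.15.
black beans + strawberries with both targets exact would need a negative amount; discard.
So the least-cost plan costs $1.95.

$1.95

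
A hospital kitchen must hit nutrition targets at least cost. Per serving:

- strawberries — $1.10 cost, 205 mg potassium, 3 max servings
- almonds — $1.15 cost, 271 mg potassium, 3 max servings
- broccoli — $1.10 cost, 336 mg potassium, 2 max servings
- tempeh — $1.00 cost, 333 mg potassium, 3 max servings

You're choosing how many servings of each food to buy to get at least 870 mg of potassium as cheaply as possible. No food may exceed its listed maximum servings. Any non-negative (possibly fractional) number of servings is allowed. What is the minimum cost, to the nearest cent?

Cost per mg of potassium: tempeh $0.0030, broccoli $0.0033, almonds $0.0042, strawberries $0.0054.
Take 2.613 servings of tempeh: +870.0 mg potassium for $2.61 (total $2.61, still need 0.0 mg).
Greedy by cheapest-per-mg is optimal for a single linear constraint, so the minimum cost is $2.61.

$2.61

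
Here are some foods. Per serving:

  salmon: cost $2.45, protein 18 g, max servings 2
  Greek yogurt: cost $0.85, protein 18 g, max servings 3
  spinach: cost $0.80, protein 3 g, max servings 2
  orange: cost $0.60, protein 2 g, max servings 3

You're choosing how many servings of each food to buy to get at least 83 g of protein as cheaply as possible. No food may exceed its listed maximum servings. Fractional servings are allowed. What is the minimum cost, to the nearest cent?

$6.50

Cost per g of protein: Greek yogurt $0.0472, salmon $0.1361, spinach $0.2667, orange $0.3000.
Take 3 servings of Greek yogurt: +54.0 g protein for $2.55 (total $2.55, still need 29.0 g).
Take 1.611 servings of salmon: +29.0 g protein for $3.95 (total $6.50, still need 0.0 g).
Filling from the cheapest source first is optimal under one linear minimum: $6.50.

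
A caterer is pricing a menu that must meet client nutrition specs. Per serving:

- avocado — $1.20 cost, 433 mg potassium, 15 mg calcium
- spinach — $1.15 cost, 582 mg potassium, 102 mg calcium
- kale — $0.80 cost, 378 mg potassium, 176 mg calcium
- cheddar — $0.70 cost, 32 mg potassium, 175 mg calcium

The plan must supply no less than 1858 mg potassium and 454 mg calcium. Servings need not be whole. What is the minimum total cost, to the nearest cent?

A basic optimal solution has at most two foods positive. Try each food alone and each pair with both targets met exactly.
avocado only: max(1858/433, 454/15) = 30.27 servings → $36.32.
spinach only: max(1858/582, 454/102) = 4.451 servings → $5.12.
kale only: max(1858/378, 454/176) = 4.915 servings → $3.93.
cheddar only: max(1858/32, 454/175) = 58.06 servings → $40.64.
avocado + spinach: the both-tight solution has a negative serving — not a feasible corner.
avocado + kale with both tight: 2.203 servings and 2.392 servings → $4.56.
avocado + cheddar with both tight: 4.125 servings and 2.241 servings → $6.52.
spinach + kale with both tight: 2.433 servings and 1.17 servings → $3.73.
spinach + cheddar with both tight: 3.151 servings and 0.7578 servings → $4.15.
kale + cheddar: intersection lies outside the first quadrant.
The minimum over all feasible corners is $3.73.

$3.73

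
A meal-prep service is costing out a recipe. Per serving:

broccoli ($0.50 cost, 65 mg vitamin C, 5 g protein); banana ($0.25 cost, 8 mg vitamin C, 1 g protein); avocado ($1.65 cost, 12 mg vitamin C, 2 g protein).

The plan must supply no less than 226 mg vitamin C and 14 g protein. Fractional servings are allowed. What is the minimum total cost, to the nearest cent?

Two binding constraints pin down two serving amounts, so the optimal mix uses at most two foods. The candidates are each food alone (scaled to the tighter of vitamin C/protein) and each pair with both constraints tight.
broccoli only: max(226/65, 14/5) = 3.477 servings → $1.74.
banana only: max(226/8, 14/1) = 28.25 servings → $7.06.
avocado only: max(226/12, 14/2) = 18.83 servings → $31.07.
broccoli + banana with both targets exact would need a negative amount; discard.
broccoli + avocado: intersection lies outside the first quadrant.
banana + avocado: the both-tight solution has a negative serving — not a feasible corner.
The minimum over all feasible corners is $1.74.

$1.74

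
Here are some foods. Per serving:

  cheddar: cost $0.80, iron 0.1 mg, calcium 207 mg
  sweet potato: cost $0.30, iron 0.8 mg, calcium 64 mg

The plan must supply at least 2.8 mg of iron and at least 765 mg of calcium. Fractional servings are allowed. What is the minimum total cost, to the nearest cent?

$3.12

cheddar only: max(2.8/0.1, 765/207) = 28 servings → $22.40.
sweet potato only: max(2.8/0.8, 765/64) = 11.95 servings → $3.59.
cheddar + sweet potato with both tight: 2.719 servings and 3.16 servings → $3.12.
So the least-cost plan costs $3.12.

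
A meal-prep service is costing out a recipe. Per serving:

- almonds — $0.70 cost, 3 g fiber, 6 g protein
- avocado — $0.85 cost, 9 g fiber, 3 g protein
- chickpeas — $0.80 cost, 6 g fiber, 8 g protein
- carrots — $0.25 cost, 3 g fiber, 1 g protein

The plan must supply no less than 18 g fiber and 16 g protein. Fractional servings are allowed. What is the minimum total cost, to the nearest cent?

The cheapest plan sits at a corner of the feasible region — with two constraints it uses at most two foods.
almonds only: max(18/3, 16/6) = 6 servings → $4.20.
avocado only: max(18/9, 16/3) = 5.333 servings → $4.53.
chickpeas only: max(18/6, 16/8) = 3 servings → $2.40.
carrots only: max(18/3, 16/1) = 16 servings → $4.00.
almonds + avocado with both tight: 2 servings and 1.333 servings → $2.53.
almonds + chickpeas: intersection lies outside the first quadrant.
almonds + carrots with both tight: 2 servings and 4 servings → $2.40.
avocado + chickpeas with both tight: 0.8889 servings and 1.667 servings → $2.09.
avocado + carrots (both tight): parallel constraints — no distinct corner.
chickpeas + carrots with both tight: 1.667 servings and 2.667 servings → $2.00.
Cheapest feasible corner: $2.00.

$2.00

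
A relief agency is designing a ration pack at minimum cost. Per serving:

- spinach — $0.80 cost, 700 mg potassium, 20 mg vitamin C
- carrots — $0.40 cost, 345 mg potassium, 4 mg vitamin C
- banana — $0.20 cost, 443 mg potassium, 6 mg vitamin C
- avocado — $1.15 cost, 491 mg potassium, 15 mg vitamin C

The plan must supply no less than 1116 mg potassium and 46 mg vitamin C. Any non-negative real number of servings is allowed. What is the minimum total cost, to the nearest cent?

With two linear requirements the optimum uses one or two foods; enumerate the corners.
spinach only: max(1116/700, 46/20) = 2.3 servings → $1.84.
carrots only: max(1116/345, 46/4) = 11.5 servings → $4.60.
banana only: max(1116/443, 46/6) = 7.667 servings → $1.53.
avocado only: max(1116/491, 46/15) = 3.067 servings → $3.53.
spinach + carrots: intersection lies outside the first quadrant.
spinach + banana: the both-tight solution has a negative serving — not a feasible corner.
spinach + avocado with both targets exact would need a negative amount; discard.
carrots + banana with both targets exact would need a negative amount; discard.
carrots + avocado: the both-tight solution has a negative serving — not a feasible corner.
banana + avocado with both targets exact would need a negative amount; discard.
Cheapest feasible corner: $1.53.

$1.53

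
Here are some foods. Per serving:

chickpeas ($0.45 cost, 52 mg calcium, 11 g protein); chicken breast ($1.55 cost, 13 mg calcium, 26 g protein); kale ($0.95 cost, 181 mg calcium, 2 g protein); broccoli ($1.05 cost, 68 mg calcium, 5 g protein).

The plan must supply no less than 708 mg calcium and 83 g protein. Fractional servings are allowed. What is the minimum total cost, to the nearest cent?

chickpeas only: max(708/52, 83/11) = 13.62 servings → $6.13.
chicken breast only: max(708/13, 83/26) = 54.46 servings → $84.42.
kale only: max(708/181, 83/2) = 41.5 servings → $39.42.
broccoli only: max(708/68, 83/5) = 16.6 servings → $17.43.
chickpeas + chicken breast: intersection lies outside the first quadrant.
chickpeas + kale with both tight: 7.211 servings and 1.84 servings → $4.99.
chickpeas + broccoli with both tight: 4.311 servings and 7.115 servings → $9.41.
chicken breast + kale with both tight: 2.907 servings and 3.703 servings → $8.02.
chicken breast + broccoli with both tight: 1.235 servings and 10.18 servings → $12.60.
kale + broccoli with both targets exact would need a negative amount; discard.
Cheapest feasible corner: $4.99.

$4.99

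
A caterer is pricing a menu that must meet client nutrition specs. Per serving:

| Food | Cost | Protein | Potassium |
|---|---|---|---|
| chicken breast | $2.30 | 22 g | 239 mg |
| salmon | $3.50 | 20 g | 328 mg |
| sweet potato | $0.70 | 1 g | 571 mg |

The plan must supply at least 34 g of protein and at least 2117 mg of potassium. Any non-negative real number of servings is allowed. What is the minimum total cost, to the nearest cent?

chicken breast only: max(34/22, 2117/239) = 8.858 servings → $20.37.
salmon only: max(34/20, 2117/328) = 6.454 servings → $22.59.
sweet potato only: max(34/1, 2117/571) = 34 servings → $23.80.
chicken breast + salmon: the both-tight solution has a negative serving — not a feasible corner.
chicken breast + sweet potato with both tight: 1.404 servings and 3.12 servings → $5.41.
salmon + sweet potato with both tight: 1.559 servings and 2.812 servings → $7.43.
So the least-cost plan costs $5.41.

$5.41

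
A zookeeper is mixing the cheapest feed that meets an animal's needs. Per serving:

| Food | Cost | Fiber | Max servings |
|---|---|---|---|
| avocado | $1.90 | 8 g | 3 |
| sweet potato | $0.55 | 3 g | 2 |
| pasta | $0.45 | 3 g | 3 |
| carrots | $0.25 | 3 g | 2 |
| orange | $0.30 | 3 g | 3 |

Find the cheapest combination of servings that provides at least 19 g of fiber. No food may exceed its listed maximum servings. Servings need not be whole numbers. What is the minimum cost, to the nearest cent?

Cost per g of fiber: carrots $0.0833, orange $0.1000, pasta $0.1500, sweet potato $0.1833, avocado $0.2375.
Take 2 servings of carrots: +6.0 g fiber for $0.50 (total $0.50, still need 13.0 g).
Take 3 servings of orange: +9.0 g fiber for $0.90 (total $1.40, still need 4.0 g).
Take 1.333 servings of pasta: +4.0 g fiber for $0.60 (total $2.00, still need 0.0 g).
Greedy by cheapest-per-g is optimal for a single linear constraint, so the minimum cost is $2.00.

$2.00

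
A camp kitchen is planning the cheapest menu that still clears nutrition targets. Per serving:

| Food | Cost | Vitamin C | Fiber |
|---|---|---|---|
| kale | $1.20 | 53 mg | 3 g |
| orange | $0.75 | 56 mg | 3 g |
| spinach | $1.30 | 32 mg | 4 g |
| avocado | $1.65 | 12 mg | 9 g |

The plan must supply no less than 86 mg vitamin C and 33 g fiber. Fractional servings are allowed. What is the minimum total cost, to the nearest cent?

For a min-cost LP with two ≥-constraints, a basic feasible solution has at most two positive variables.
kale only: max(86/53, 33/3) = 11 servings → $13.20.
orange only: max(86/56, 33/3) = 11 servings → $8.25.
spinach only: max(86/32, 33/4) = 8.25 servings → $10.72.
avocado only: max(86/12, 33/9) = 7.167 servings → $11.82.
kale + orange: the both-tight solution has a negative serving — not a feasible corner.
kale + spinach with both targets exact would need a negative amount; discard.
kale + avocado with both tight: 0.8571 servings and 3.381 servings → $6.61.
orange + spinach with both targets exact would need a negative amount; discard.
orange + avocado with both tight: 0.8077 servings and 3.397 servings → $6.21.
spinach + avocado with both tight: 1.575 servings and 2.967 servings → $6.94.
Cheapest feasible corner: $6.21.

$6.21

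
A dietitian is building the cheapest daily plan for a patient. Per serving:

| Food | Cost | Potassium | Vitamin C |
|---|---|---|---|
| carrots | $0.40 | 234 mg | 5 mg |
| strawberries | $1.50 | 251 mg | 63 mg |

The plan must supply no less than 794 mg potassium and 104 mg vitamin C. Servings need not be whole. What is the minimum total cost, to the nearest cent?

Two binding constraints pin down two serving amounts, so the optimal mix uses at most two foods. The candidates are each food alone (scaled to the tighter of potassium/vitamin C) and each pair with both constraints tight.
carrots only: max(794/234, 104/5) = 20.8 servings → $8.32.
strawberries only: max(794/251, 104/63) = 3.163 servings → $4.75.
carrots + strawberries with both tight: 1.773 servings and 1.51 servings → $2.97.
So the least-cost plan costs $2.97.

$2.97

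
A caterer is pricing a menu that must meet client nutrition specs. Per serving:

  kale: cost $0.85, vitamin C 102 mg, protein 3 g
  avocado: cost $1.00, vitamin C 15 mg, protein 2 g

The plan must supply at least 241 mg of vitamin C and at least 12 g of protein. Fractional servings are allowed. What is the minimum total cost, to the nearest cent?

$3.40

An LP optimum is at a vertex; with two nutrient constraints at most two foods are used. Check each candidate.
kale only: max(241/102, 12/3) = 4 servings → $3.40.
avocado only: max(241/15, 12/2) = 16.07 servings → $16.07.
kale + avocado with both tight: 1.899 servings and 3.151 servings → $4.77.
The minimum over all feasible corners is $3.40.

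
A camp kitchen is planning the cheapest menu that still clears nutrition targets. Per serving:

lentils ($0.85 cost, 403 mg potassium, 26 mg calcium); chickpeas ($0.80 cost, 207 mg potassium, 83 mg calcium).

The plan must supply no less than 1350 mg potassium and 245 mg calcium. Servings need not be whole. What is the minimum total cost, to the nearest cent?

An LP optimum is at a vertex; with two nutrient constraints at most two foods are used. Check each candidate.
lentils only: max(1350/403, 245/26) = 9.423 servings → $8.01.
chickpeas only: max(1350/207, 245/83) = 6.522 servings → $5.22.
lentils + chickpeas with both tight: 2.185 servings and 2.267 servings → $3.67.
Cheapest feasible corner: $3.67.

$3.67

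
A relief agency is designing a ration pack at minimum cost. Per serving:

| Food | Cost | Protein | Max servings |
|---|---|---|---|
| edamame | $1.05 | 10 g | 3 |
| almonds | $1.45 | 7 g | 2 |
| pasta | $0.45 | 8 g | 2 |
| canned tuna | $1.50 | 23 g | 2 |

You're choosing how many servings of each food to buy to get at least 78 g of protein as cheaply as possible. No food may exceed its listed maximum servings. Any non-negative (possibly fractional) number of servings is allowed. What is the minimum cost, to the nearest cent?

Cost per g of protein: pasta $0.0563, canned tuna $0.0652, edamame $0.1050, almonds $0.2071.
Take 2 servings of pasta: +16.0 g protein for $0.90 (total $0.90, still need 62.0 g).
Take 2 servings of canned tuna: +46.0 g protein for $3.00 (total $3.90, still need 16.0 g).
Take 1.6 servings of edamame: +16.0 g protein for $1.68 (total $5.58, still need 0.0 g).
Greedy by cheapest-per-g is optimal for a single linear constraint, so the minimum cost is $5.58.

$5.58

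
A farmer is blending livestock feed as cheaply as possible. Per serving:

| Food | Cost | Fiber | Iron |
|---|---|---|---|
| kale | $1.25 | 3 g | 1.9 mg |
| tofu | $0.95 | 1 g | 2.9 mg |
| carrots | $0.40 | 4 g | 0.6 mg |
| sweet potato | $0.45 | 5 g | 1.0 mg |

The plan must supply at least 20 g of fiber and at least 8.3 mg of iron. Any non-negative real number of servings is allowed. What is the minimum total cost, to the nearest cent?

The cheapest plan sits at a corner of the feasible region — with two constraints it uses at most two foods.
kale only: max(20/3, 8.3/1.9) = 6.667 servings → $8.33.
tofu only: max(20/1, 8.3/2.9) = 20 servings → $19.00.
carrots only: max(20/4, 8.3/0.6) = 13.83 servings → $5.53.
sweet potato only: max(20/5, 8.3/1.0) = 8.3 servings → $3.73.
kale + tofu: intersection lies outside the first quadrant.
kale + carrots with both tight: 3.655 servings and 2.259 servings → $5.47.
kale + sweet potato with both tight: 3.308 servings and 2.015 servings → $5.04.
tofu + carrots with both tight: 1.927 servings and 4.518 servings → $3.64.
tofu + sweet potato with both tight: 1.593 servings and 3.681 servings → $3.17.
carrots + sweet potato: the both-tight solution has a negative serving — not a feasible corner.
Cheapest feasible corner: $3.17.

$3.17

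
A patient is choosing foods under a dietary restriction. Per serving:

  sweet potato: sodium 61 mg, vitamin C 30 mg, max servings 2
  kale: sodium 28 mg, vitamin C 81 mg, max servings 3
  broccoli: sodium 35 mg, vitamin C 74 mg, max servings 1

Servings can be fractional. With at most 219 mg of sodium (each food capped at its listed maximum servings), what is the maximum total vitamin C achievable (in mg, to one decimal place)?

Vitamin C per mg sodium: kale 2.893, broccoli 2.114, sweet potato 0.4918.
Take 3 servings of kale: uses 84 mg sodium, +243.0 mg vitamin C (running total 243.0 mg).
Take 1 serving of broccoli: uses 35 mg sodium, +74.0 mg vitamin C (running total 317.0 mg).
Take 1.639 servings of sweet potato: uses 100 mg sodium, +49.2 mg vitamin C (running total 366.2 mg).
Filling greedily by vitamin C-per-mg sodium is optimal for one linear limit, giving 366.2 mg.

366.2 mg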